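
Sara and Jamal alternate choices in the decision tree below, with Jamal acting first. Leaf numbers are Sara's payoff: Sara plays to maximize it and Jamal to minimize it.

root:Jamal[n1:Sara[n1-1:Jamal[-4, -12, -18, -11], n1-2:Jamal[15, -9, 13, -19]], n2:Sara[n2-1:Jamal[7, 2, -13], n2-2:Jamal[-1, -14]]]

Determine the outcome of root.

n1-1 (Jamal): min(-4, -12, -18, -11) = -18
n1-2 (Jamal): min(15, -9, 13, -19) = -19
n1 (Sara): max(-18, -19) = -18
n2-1 (Jamal): min(7, 2, -13) = -13
n2-2 (Jamal): min(-1, -14) = -14
n2 (Sara): max(-13, -14) = -13
root (Jamal): min(-18, -13) = -18

-18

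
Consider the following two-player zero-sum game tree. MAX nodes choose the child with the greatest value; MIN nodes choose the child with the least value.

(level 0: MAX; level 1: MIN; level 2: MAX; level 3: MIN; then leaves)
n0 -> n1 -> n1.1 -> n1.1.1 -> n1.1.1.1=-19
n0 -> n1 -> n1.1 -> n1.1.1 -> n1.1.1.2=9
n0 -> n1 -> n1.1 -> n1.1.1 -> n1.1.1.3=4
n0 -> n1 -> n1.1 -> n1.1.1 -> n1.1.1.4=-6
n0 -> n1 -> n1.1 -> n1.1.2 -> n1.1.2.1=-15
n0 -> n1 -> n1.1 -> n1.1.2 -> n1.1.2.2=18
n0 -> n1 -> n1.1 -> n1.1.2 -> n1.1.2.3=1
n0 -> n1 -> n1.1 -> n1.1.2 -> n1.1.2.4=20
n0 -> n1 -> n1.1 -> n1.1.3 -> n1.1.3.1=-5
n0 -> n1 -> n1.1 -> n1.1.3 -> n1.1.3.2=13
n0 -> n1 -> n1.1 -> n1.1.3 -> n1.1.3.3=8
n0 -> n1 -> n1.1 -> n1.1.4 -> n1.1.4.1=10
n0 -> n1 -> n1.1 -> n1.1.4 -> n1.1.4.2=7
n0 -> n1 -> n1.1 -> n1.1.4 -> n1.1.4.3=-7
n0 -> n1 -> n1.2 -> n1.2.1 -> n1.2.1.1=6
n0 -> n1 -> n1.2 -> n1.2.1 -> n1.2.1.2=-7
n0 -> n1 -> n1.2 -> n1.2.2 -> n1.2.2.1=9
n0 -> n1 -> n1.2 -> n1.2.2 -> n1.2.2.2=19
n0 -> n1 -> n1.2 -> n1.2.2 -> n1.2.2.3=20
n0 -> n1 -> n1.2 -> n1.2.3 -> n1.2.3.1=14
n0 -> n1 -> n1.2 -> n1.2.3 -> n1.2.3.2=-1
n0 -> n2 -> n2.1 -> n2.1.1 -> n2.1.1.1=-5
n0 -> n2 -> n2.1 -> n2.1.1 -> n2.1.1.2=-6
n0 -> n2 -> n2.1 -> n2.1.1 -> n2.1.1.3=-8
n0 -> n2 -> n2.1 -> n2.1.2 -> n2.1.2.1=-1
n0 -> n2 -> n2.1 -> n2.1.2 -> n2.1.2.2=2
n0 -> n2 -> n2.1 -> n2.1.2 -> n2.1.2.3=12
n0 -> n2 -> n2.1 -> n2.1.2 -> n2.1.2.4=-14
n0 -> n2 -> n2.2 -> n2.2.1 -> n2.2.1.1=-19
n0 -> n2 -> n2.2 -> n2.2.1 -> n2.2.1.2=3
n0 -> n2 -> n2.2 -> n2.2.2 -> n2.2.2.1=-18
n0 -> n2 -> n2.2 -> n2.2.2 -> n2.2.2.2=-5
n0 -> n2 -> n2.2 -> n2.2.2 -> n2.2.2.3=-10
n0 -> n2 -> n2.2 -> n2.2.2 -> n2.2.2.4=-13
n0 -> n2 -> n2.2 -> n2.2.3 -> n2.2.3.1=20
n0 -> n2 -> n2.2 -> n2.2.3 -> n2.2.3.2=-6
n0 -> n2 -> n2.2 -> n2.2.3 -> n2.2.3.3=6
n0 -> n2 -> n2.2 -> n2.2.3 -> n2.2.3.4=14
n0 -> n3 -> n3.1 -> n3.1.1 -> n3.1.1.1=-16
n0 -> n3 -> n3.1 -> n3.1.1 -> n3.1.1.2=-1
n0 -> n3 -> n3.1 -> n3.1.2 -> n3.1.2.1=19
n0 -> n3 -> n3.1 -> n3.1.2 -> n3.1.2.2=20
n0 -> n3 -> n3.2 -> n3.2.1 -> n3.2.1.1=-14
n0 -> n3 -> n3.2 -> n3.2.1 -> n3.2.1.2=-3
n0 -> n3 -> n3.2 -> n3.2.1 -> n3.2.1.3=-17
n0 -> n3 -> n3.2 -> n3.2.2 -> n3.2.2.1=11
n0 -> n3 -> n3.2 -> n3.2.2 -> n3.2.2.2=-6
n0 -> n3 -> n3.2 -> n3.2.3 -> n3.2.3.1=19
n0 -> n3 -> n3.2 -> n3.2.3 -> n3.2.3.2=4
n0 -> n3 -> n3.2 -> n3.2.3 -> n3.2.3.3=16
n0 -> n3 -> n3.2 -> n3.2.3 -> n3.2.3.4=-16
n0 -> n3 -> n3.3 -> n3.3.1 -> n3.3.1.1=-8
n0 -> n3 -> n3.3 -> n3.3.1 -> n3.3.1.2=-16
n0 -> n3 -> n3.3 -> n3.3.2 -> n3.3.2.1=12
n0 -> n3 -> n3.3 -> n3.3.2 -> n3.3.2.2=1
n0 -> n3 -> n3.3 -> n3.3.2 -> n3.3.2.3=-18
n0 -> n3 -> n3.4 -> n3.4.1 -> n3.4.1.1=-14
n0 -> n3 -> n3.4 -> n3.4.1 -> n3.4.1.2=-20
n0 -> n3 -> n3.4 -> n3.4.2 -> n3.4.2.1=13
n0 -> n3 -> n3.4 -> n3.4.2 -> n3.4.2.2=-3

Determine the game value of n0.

n1.1.1 (MIN): min(-19, 9, 4, -6) = -19
n1.1.2 (MIN): min(-15, 18, 1, 20) = -15
n1.1.3 (MIN): min(-5, 13, 8) = -5
n1.1.4 (MIN): min(10, 7, -7) = -7
n1.1 (MAX): max(-19, -15, -5, -7) = -5
n1.2.1 (MIN): min(6, -7) = -7
n1.2.2 (MIN): min(9, 19, 20) = 9
n1.2.3 (MIN): min(14, -1) = -1
n1.2 (MAX): max(-7, 9, -1) = 9
n1 (MIN): min(-5, 9) = -5
n2.1.1 (MIN): min(-5, -6, -8) = -8
n2.1.2 (MIN): min(-1, 2, 12, -14) = -14
n2.1 (MAX): max(-8, -14) = -8
n2.2.1 (MIN): min(-19, 3) = -19
n2.2.2 (MIN): min(-18, -5, -10, -13) = -18
n2.2.3 (MIN): min(20, -6, 6, 14) = -6
n2.2 (MAX): max(-19, -18, -6) = -6
n2 (MIN): min(-8, -6) = -8
n3.1.1 (MIN): min(-16, -1) = -16
n3.1.2 (MIN): min(19, 20) = 19
n3.1 (MAX): max(-16, 19) = 19
n3.2.1 (MIN): min(-14, -3, -17) = -17
n3.2.2 (MIN): min(11, -6) = -6
n3.2.3 (MIN): min(19, 4, 16, -16) = -16
n3.2 (MAX): max(-17, -6, -16) = -6
n3.3.1 (MIN): min(-8, -16) = -16
n3.3.2 (MIN): min(12, 1, -18) = -18
n3.3 (MAX): max(-16, -18) = -16
n3.4.1 (MIN): min(-14, -20) = -20
n3.4.2 (MIN): min(13, -3) = -3
n3.4 (MAX): max(-20, -3) = -3
n3 (MIN): min(19, -6, -16, -3) = -16
n0 (MAX): max(-5, -8, -16) = -5

-5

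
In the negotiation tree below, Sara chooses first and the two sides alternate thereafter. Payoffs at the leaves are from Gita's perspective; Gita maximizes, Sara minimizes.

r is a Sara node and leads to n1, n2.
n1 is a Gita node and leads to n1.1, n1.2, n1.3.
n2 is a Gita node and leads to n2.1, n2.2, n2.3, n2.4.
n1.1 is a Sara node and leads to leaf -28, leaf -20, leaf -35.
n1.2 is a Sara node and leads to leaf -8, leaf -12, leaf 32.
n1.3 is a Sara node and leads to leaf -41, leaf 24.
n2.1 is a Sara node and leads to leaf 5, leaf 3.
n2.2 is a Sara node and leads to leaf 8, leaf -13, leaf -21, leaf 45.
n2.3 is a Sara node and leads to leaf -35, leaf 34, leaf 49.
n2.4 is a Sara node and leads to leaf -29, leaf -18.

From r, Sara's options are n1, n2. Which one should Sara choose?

n1.1 (Sara): min(-28, -20, -35) = -35
n1.2 (Sara): min(-8, -12, 32) = -12
n1.3 (Sara): min(-41, 24) = -41
n1 (Gita): max(-35, -12, -41) = -12
n2.1 (Sara): min(5, 3) = 3
n2.2 (Sara): min(8, -13, -21, 45) = -21
n2.3 (Sara): min(-35, 34, 49) = -35
n2.4 (Sara): min(-29, -18) = -29
n2 (Gita): max(3, -21, -35, -29) = 3
r (Sara): min(-12, 3) = -12
Sara at r wants the lowest of {n1=-12, n2=3}, so chooses n1.

n1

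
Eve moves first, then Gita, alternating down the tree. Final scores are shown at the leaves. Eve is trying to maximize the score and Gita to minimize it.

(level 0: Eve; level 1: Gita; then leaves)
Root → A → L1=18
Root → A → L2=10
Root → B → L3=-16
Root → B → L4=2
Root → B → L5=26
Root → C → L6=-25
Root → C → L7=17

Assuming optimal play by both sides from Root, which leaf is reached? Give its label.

L2

A (Gita): min(18, 10) = 10
B (Gita): min(-16, 2, 26) = -16
C (Gita): min(-25, 17) = -25
Root (Eve): max(10, -16, -25) = 10
At Root, Eve picks A (highest: 10).
At A, Gita picks L2 (lowest: 10).
Terminal value 10.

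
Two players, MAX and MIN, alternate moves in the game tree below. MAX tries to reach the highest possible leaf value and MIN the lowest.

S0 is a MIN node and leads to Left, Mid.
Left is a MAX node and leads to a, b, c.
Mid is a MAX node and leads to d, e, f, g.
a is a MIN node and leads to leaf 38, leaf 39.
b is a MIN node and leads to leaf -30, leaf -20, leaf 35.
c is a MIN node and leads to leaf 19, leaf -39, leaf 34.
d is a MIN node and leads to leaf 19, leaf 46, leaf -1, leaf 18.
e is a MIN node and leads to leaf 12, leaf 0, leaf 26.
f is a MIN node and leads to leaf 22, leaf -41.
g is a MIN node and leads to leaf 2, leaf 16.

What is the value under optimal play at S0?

2

a (MIN): min(38, 39) = 38
b (MIN): min(-30, -20, 35) = -30
c (MIN): min(19, -39, 34) = -39
Left (MAX): max(38, -30, -39) = 38
d (MIN): min(19, 46, -1, 18) = -1
e (MIN): min(12, 0, 26) = 0
f (MIN): min(22, -41) = -41
g (MIN): min(2, 16) = 2
Mid (MAX): max(-1, 0, -41, 2) = 2
S0 (MIN): min(38, 2) = 2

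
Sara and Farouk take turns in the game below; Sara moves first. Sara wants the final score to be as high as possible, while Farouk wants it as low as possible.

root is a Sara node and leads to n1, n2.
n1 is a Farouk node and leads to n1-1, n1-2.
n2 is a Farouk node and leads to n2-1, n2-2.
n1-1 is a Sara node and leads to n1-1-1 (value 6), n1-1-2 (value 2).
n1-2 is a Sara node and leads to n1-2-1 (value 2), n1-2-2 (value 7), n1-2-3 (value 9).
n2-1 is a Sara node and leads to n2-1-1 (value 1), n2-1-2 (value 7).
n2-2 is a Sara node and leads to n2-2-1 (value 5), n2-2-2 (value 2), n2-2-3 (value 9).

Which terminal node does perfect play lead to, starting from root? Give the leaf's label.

n2-1-2

n1-1 (Sara): max(6, 2) = 6
n1-2 (Sara): max(2, 7, 9) = 9
n1 (Farouk): min(6, 9) = 6
n2-1 (Sara): max(1, 7) = 7
n2-2 (Sara): max(5, 2, 9) = 9
n2 (Farouk): min(7, 9) = 7
root (Sara): max(6, 7) = 7
At root, Sara picks n2 (highest: 7).
At n2, Farouk picks n2-1 (lowest: 7).
At n2-1, Sara picks n2-1-2 (highest: 7).
Terminal value 7.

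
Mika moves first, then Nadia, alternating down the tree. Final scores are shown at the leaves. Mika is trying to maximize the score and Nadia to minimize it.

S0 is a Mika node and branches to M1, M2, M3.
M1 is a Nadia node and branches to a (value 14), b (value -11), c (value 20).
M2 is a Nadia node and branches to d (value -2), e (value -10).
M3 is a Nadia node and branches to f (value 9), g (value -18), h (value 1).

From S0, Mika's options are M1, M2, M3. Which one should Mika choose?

M2

M1 (Nadia): min(14, -11, 20) = -11
M2 (Nadia): min(-2, -10) = -10
M3 (Nadia): min(9, -18, 1) = -18
S0 (Mika): max(-11, -10, -18) = -10
Mika at S0 wants the highest of {M1=-11, M2=-10, M3=-18}, so chooses M2.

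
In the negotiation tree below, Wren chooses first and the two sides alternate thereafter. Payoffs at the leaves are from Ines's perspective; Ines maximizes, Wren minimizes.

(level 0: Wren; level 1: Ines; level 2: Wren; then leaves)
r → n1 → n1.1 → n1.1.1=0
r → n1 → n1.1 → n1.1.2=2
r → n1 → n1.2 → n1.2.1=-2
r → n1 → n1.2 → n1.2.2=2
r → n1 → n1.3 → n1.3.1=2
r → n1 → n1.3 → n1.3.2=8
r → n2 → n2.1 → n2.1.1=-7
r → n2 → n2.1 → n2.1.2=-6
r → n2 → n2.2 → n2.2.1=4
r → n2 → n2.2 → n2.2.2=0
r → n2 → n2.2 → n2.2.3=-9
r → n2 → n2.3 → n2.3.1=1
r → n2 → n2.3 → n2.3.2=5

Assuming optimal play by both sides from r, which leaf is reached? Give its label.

n2.3.1

n1.1 (Wren): min(0, 2) = 0
n1.2 (Wren): min(-2, 2) = -2
n1.3 (Wren): min(2, 8) = 2
n1 (Ines): max(0, -2, 2) = 2
n2.1 (Wren): min(-7, -6) = -7
n2.2 (Wren): min(4, 0, -9) = -9
n2.3 (Wren): min(1, 5) = 1
n2 (Ines): max(-7, -9, 1) = 1
r (Wren): min(2, 1) = 1
At r, Wren picks n2 (lowest: 1).
At n2, Ines picks n2.3 (highest: 1).
At n2.3, Wren picks n2.3.1 (lowest: 1).
Terminal value 1.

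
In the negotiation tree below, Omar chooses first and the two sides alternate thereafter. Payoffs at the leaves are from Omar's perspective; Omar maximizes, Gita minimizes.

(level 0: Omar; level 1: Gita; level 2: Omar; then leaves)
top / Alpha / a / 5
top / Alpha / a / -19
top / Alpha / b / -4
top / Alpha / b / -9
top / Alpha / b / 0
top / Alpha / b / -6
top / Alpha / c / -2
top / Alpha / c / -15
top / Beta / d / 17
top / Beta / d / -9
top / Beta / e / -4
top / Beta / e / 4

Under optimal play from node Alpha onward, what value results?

-2

a (Omar): max(5, -19) = 5
b (Omar): max(-4, -9, 0, -6) = 0
c (Omar): max(-2, -15) = -2
Alpha (Gita): min(5, 0, -2) = -2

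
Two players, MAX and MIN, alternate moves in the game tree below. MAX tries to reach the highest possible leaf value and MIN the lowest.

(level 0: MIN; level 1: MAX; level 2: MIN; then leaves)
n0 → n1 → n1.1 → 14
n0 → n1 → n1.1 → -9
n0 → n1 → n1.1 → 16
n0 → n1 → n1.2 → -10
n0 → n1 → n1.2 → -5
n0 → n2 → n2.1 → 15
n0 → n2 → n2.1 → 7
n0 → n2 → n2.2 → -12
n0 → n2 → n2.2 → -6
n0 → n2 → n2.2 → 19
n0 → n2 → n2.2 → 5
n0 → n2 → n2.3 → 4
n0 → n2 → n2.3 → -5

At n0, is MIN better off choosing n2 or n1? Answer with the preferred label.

n2.1 (MIN): min(15, 7) = 7
n2.2 (MIN): min(-12, -6, 19, 5) = -12
n2.3 (MIN): min(4, -5) = -5
n2 (MAX): max(7, -12, -5) = 7
n1.1 (MIN): min(14, -9, 16) = -9
n1.2 (MIN): min(-10, -5) = -10
n1 (MAX): max(-9, -10) = -9
MIN prefers the lower value; n2=7, n1=-9. n1 is better since -9 < 7.

n1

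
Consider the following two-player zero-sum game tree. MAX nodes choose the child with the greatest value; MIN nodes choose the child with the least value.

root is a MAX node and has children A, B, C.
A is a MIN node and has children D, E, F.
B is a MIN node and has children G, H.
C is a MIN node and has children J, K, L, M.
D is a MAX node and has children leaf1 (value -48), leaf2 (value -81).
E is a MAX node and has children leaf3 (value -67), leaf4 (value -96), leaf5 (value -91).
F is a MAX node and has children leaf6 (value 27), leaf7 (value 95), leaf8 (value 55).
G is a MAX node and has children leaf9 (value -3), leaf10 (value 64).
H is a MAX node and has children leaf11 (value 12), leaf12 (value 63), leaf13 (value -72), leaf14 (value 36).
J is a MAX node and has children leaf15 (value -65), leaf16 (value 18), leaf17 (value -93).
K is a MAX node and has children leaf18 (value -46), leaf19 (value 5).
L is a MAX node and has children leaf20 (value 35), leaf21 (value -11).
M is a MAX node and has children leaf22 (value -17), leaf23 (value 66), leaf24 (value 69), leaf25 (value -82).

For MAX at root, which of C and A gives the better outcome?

J (MAX): max(-65, 18, -93) = 18
K (MAX): max(-46, 5) = 5
L (MAX): max(35, -11) = 35
M (MAX): max(-17, 66, 69, -82) = 69
C (MIN): min(18, 5, 35, 69) = 5
D (MAX): max(-48, -81) = -48
E (MAX): max(-67, -96, -91) = -67
F (MAX): max(27, 95, 55) = 95
A (MIN): min(-48, -67, 95) = -67
MAX prefers the higher value; C=5, A=-67. C is better since 5 > -67.

C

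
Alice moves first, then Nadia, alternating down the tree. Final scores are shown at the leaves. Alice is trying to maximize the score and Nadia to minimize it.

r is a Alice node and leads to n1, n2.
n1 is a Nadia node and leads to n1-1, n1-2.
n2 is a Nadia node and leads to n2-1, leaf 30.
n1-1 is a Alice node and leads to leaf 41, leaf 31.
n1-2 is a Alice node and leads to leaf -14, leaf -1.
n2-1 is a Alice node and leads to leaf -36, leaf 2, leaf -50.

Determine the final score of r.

2

n1-1 (Alice): max(41, 31) = 41
n1-2 (Alice): max(-14, -1) = -1
n1 (Nadia): min(41, -1) = -1
n2-1 (Alice): max(-36, 2, -50) = 2
n2 (Nadia): min(2, 30) = 2
r (Alice): max(-1, 2) = 2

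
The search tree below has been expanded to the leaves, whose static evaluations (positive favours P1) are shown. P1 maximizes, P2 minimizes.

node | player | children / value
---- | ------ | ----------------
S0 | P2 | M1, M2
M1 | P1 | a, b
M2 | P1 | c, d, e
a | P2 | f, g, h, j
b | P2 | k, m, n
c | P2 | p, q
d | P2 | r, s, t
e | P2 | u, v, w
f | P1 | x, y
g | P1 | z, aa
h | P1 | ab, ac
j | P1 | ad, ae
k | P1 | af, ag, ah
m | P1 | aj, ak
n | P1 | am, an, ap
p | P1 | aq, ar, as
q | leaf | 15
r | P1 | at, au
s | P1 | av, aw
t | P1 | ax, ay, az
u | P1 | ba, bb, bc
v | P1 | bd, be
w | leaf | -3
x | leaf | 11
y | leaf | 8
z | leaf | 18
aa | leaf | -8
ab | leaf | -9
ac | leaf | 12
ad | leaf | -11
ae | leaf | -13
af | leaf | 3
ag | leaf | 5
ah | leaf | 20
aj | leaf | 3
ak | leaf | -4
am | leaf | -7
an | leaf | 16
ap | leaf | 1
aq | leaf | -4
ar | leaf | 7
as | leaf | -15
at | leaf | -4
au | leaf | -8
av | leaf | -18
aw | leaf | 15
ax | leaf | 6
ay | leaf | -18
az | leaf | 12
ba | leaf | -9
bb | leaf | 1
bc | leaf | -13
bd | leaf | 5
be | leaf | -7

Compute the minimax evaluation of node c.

7

p (P1): max(-4, 7, -15) = 7
c (P2): min(7, 15) = 7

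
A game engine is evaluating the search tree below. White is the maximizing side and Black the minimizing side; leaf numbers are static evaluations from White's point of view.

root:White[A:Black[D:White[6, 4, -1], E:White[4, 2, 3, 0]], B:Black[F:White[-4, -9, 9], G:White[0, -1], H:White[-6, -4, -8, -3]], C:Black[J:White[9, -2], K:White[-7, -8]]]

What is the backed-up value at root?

4

D (White): max(6, 4, -1) = 6
E (White): max(4, 2, 3, 0) = 4
A (Black): min(6, 4) = 4
F (White): max(-4, -9, 9) = 9
G (White): max(0, -1) = 0
H (White): max(-6, -4, -8, -3) = -3
B (Black): min(9, 0, -3) = -3
J (White): max(9, -2) = 9
K (White): max(-7, -8) = -7
C (Black): min(9, -7) = -7
root (White): max(4, -3, -7) = 4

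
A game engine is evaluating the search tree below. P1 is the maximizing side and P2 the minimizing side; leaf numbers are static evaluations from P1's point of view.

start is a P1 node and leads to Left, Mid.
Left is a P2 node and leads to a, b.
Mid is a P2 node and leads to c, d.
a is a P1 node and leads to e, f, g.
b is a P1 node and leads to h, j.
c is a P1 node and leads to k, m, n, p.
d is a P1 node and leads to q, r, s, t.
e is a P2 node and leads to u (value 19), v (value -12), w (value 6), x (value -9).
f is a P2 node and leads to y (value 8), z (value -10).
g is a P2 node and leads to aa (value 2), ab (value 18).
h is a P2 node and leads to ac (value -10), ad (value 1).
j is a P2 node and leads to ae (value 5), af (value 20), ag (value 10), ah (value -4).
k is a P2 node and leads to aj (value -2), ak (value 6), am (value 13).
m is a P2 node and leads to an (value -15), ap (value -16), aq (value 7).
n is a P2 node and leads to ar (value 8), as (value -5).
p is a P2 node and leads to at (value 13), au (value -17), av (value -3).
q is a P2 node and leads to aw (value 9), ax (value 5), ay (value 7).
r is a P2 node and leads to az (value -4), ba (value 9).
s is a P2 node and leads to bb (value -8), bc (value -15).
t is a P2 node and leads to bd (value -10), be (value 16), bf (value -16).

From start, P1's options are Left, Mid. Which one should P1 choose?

Mid

e (P2): min(19, -12, 6, -9) = -12
f (P2): min(8, -10) = -10
g (P2): min(2, 18) = 2
a (P1): max(-12, -10, 2) = 2
h (P2): min(-10, 1) = -10
j (P2): min(5, 20, 10, -4) = -4
b (P1): max(-10, -4) = -4
Left (P2): min(2, -4) = -4
k (P2): min(-2, 6, 13) = -2
m (P2): min(-15, -16, 7) = -16
n (P2): min(8, -5) = -5
p (P2): min(13, -17, -3) = -17
c (P1): max(-2, -16, -5, -17) = -2
q (P2): min(9, 5, 7) = 5
r (P2): min(-4, 9) = -4
s (P2): min(-8, -15) = -15
t (P2): min(-10, 16, -16) = -16
d (P1): max(5, -4, -15, -16) = 5
Mid (P2): min(-2, 5) = -2
start (P1): max(-4, -2) = -2
P1 at start wants the highest of {Left=-4, Mid=-2}, so chooses Mid.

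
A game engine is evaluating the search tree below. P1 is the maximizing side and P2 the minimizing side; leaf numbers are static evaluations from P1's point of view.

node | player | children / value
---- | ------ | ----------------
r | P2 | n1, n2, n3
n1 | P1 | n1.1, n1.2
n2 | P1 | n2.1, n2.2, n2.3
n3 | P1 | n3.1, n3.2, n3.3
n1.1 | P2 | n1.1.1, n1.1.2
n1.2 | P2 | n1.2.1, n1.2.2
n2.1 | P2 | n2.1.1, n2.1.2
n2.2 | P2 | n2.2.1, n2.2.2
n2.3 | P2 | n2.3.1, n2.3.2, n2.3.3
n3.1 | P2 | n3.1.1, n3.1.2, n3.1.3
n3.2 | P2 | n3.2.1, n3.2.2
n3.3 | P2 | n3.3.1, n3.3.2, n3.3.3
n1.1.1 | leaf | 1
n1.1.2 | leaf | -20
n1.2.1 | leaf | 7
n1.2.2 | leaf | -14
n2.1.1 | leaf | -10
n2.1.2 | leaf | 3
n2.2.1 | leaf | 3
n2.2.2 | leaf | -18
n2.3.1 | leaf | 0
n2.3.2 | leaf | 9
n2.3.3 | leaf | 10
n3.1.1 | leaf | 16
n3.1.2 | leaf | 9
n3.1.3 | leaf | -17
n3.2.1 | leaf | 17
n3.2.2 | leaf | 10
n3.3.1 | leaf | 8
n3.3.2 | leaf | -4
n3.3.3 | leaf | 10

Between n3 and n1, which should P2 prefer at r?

n3.1 (P2): min(16, 9, -17) = -17
n3.2 (P2): min(17, 10) = 10
n3.3 (P2): min(8, -4, 10) = -4
n3 (P1): max(-17, 10, -4) = 10
n1.1 (P2): min(1, -20) = -20
n1.2 (P2): min(7, -14) = -14
n1 (P1): max(-20, -14) = -14
P2 prefers the lower value; n3=10, n1=-14. n1 is better since -14 < 10.

n1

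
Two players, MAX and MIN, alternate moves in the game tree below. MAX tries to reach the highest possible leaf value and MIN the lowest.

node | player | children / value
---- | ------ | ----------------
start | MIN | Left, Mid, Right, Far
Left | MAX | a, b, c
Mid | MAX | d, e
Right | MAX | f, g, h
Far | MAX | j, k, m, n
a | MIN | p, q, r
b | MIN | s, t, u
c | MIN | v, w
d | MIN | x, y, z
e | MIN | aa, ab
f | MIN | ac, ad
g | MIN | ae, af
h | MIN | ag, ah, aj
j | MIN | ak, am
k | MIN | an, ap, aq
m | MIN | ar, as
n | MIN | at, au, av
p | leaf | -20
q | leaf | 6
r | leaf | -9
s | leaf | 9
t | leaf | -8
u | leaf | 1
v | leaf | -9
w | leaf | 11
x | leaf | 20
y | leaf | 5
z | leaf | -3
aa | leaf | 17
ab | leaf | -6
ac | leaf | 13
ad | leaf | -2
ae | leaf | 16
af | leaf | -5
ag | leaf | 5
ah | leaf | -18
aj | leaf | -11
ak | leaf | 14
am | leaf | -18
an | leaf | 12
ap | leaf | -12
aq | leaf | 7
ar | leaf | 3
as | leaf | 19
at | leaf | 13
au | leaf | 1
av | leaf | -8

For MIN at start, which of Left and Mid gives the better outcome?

a (MIN): min(-20, 6, -9) = -20
b (MIN): min(9, -8, 1) = -8
c (MIN): min(-9, 11) = -9
Left (MAX): max(-20, -8, -9) = -8
d (MIN): min(20, 5, -3) = -3
e (MIN): min(17, -6) = -6
Mid (MAX): max(-3, -6) = -3
MIN prefers the lower value; Left=-8, Mid=-3. Left is better since -8 < -3.

Left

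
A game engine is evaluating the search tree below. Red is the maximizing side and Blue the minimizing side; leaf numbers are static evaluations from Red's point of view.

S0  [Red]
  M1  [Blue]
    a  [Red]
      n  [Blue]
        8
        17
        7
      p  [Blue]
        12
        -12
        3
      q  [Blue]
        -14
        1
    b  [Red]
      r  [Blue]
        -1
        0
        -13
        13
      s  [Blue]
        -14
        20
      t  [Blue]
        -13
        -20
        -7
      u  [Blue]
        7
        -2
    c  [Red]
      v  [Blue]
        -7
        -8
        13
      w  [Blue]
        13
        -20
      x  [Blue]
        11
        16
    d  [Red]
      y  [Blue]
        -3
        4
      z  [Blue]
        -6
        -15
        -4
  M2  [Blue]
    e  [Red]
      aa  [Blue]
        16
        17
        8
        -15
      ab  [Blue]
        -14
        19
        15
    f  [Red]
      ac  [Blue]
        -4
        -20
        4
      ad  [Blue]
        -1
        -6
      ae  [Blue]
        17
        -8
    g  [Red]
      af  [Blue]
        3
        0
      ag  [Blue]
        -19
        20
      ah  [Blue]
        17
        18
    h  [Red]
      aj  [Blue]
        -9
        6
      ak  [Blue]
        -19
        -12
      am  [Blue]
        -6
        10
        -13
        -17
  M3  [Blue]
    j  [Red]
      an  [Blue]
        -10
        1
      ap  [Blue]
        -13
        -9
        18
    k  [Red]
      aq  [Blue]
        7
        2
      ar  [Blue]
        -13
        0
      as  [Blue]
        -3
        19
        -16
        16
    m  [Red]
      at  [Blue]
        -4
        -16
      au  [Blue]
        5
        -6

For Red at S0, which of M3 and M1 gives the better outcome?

M1

an (Blue): min(-10, 1) = -10
ap (Blue): min(-13, -9, 18) = -13
j (Red): max(-10, -13) = -10
aq (Blue): min(7, 2) = 2
ar (Blue): min(-13, 0) = -13
as (Blue): min(-3, 19, -16, 16) = -16
k (Red): max(2, -13, -16) = 2
at (Blue): min(-4, -16) = -16
au (Blue): min(5, -6) = -6
m (Red): max(-16, -6) = -6
M3 (Blue): min(-10, 2, -6) = -10
n (Blue): min(8, 17, 7) = 7
p (Blue): min(12, -12, 3) = -12
q (Blue): min(-14, 1) = -14
a (Red): max(7, -12, -14) = 7
r (Blue): min(-1, 0, -13, 13) = -13
s (Blue): min(-14, 20) = -14
t (Blue): min(-13, -20, -7) = -20
u (Blue): min(7, -2) = -2
b (Red): max(-13, -14, -20, -2) = -2
v (Blue): min(-7, -8, 13) = -8
w (Blue): min(13, -20) = -20
x (Blue): min(11, 16) = 11
c (Red): max(-8, -20, 11) = 11
y (Blue): min(-3, 4) = -3
z (Blue): min(-6, -15, -4) = -15
d (Red): max(-3, -15) = -3
M1 (Blue): min(7, -2, 11, -3) = -3
Red prefers the higher value; M3=-10, M1=-3. M1 is better since -3 > -10.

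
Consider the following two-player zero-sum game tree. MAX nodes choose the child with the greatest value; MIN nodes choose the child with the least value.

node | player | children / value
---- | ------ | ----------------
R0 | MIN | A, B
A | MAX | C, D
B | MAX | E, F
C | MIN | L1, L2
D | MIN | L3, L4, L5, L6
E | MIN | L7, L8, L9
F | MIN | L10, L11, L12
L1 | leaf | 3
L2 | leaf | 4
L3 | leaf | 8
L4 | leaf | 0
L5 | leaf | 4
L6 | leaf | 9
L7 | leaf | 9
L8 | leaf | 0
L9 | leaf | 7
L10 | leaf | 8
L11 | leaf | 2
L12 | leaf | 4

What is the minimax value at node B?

E (MIN): min(9, 0, 7) = 0
F (MIN): min(8, 2, 4) = 2
B (MAX): max(0, 2) = 2

2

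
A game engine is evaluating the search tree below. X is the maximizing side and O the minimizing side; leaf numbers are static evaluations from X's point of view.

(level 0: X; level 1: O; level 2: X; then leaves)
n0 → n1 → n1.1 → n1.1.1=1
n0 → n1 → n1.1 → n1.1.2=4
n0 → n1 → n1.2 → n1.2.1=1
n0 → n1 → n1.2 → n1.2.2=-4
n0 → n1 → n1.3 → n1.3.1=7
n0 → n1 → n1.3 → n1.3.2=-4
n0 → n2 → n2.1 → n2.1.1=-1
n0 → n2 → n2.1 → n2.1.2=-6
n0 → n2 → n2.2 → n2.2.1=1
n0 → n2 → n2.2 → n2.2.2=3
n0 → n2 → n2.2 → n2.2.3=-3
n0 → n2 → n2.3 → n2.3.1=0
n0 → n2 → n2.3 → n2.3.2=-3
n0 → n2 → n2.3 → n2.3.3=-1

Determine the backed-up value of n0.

n1.1 (X): max(1, 4) = 4
n1.2 (X): max(1, -4) = 1
n1.3 (X): max(7, -4) = 7
n1 (O): min(4, 1, 7) = 1
n2.1 (X): max(-1, -6) = -1
n2.2 (X): max(1, 3, -3) = 3
n2.3 (X): max(0, -3, -1) = 0
n2 (O): min(-1, 3, 0) = -1
n0 (X): max(1, -1) = 1

1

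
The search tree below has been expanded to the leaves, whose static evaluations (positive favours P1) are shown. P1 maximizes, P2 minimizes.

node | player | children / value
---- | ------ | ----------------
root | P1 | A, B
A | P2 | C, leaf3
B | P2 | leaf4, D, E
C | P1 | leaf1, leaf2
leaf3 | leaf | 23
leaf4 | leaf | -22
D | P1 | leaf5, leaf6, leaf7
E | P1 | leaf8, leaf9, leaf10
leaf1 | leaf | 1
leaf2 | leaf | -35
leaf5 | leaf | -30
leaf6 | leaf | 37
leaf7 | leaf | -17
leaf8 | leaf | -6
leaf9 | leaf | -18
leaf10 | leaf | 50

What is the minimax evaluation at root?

C (P1): max(1, -35) = 1
A (P2): min(1, 23) = 1
D (P1): max(-30, 37, -17) = 37
E (P1): max(-6, -18, 50) = 50
B (P2): min(-22, 37, 50) = -22
root (P1): max(1, -22) = 1

1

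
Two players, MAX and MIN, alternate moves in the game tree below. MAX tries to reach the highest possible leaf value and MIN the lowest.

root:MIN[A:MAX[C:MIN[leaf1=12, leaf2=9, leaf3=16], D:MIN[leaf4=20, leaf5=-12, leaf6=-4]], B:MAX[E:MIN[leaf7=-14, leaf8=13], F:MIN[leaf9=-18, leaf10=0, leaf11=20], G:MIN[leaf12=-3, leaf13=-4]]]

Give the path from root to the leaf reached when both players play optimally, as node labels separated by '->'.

C (MIN): min(12, 9, 16) = 9
D (MIN): min(20, -12, -4) = -12
A (MAX): max(9, -12) = 9
E (MIN): min(-14, 13) = -14
F (MIN): min(-18, 0, 20) = -18
G (MIN): min(-3, -4) = -4
B (MAX): max(-14, -18, -4) = -4
root (MIN): min(9, -4) = -4
At root, MIN picks B (lowest: -4).
At B, MAX picks G (highest: -4).
At G, MIN picks leaf13 (lowest: -4).
Terminal value -4.

root -> B -> G -> leaf13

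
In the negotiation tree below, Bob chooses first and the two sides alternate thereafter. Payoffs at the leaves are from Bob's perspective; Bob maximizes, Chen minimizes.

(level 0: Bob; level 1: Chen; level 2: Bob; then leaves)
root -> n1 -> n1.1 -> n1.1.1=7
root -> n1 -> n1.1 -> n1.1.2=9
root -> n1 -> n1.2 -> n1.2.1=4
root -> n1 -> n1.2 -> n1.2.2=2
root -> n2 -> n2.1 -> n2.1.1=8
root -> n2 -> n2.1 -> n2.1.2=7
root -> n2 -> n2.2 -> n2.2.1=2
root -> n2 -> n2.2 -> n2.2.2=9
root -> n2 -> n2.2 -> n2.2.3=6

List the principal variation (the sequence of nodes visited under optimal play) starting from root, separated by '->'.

n1.1 (Bob): max(7, 9) = 9
n1.2 (Bob): max(4, 2) = 4
n1 (Chen): min(9, 4) = 4
n2.1 (Bob): max(8, 7) = 8
n2.2 (Bob): max(2, 9, 6) = 9
n2 (Chen): min(8, 9) = 8
root (Bob): max(4, 8) = 8
At root, Bob picks n2 (highest: 8).
At n2, Chen picks n2.1 (lowest: 8).
At n2.1, Bob picks n2.1.1 (highest: 8).
Terminal value 8.

root -> n2 -> n2.1 -> n2.1.1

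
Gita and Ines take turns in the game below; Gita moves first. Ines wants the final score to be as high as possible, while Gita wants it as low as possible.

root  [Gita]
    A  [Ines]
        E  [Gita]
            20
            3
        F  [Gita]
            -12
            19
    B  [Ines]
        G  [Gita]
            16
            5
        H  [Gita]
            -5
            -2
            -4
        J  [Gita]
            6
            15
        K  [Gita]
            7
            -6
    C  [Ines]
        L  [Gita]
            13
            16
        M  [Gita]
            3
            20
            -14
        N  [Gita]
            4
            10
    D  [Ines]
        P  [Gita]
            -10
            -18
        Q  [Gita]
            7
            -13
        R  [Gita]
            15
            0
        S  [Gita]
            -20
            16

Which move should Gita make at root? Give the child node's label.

D

E (Gita): min(20, 3) = 3
F (Gita): min(-12, 19) = -12
A (Ines): max(3, -12) = 3
G (Gita): min(16, 5) = 5
H (Gita): min(-5, -2, -4) = -5
J (Gita): min(6, 15) = 6
K (Gita): min(7, -6) = -6
B (Ines): max(5, -5, 6, -6) = 6
L (Gita): min(13, 16) = 13
M (Gita): min(3, 20, -14) = -14
N (Gita): min(4, 10) = 4
C (Ines): max(13, -14, 4) = 13
P (Gita): min(-10, -18) = -18
Q (Gita): min(7, -13) = -13
R (Gita): min(15, 0) = 0
S (Gita): min(-20, 16) = -20
D (Ines): max(-18, -13, 0, -20) = 0
root (Gita): min(3, 6, 13, 0) = 0
Gita at root wants the lowest of {A=3, B=6, C=13, D=0}, so chooses D.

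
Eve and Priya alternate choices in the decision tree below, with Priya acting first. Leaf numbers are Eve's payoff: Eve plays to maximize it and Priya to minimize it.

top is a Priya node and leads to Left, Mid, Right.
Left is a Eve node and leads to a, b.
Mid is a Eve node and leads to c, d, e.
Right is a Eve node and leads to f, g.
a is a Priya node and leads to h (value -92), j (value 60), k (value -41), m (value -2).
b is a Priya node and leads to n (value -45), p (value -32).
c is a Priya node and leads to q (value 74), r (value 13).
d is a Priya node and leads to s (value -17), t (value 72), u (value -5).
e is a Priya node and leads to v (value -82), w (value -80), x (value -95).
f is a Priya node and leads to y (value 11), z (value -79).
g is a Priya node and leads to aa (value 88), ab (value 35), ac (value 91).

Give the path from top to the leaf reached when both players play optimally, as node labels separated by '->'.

a (Priya): min(-92, 60, -41, -2) = -92
b (Priya): min(-45, -32) = -45
Left (Eve): max(-92, -45) = -45
c (Priya): min(74, 13) = 13
d (Priya): min(-17, 72, -5) = -17
e (Priya): min(-82, -80, -95) = -95
Mid (Eve): max(13, -17, -95) = 13
f (Priya): min(11, -79) = -79
g (Priya): min(88, 35, 91) = 35
Right (Eve): max(-79, 35) = 35
top (Priya): min(-45, 13, 35) = -45
At top, Priya picks Left (lowest: -45).
At Left, Eve picks b (highest: -45).
At b, Priya picks n (lowest: -45).
Terminal value -45.

top -> Left -> b -> n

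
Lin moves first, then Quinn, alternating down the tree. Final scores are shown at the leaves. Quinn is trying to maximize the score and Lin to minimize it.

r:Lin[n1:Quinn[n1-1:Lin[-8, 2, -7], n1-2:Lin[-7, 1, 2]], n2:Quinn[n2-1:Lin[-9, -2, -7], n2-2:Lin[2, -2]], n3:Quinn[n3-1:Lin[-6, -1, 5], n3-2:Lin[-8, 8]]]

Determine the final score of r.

-7

n1-1 (Lin): min(-8, 2, -7) = -8
n1-2 (Lin): min(-7, 1, 2) = -7
n1 (Quinn): max(-8, -7) = -7
n2-1 (Lin): min(-9, -2, -7) = -9
n2-2 (Lin): min(2, -2) = -2
n2 (Quinn): max(-9, -2) = -2
n3-1 (Lin): min(-6, -1, 5) = -6
n3-2 (Lin): min(-8, 8) = -8
n3 (Quinn): max(-6, -8) = -6
r (Lin): min(-7, -2, -6) = -7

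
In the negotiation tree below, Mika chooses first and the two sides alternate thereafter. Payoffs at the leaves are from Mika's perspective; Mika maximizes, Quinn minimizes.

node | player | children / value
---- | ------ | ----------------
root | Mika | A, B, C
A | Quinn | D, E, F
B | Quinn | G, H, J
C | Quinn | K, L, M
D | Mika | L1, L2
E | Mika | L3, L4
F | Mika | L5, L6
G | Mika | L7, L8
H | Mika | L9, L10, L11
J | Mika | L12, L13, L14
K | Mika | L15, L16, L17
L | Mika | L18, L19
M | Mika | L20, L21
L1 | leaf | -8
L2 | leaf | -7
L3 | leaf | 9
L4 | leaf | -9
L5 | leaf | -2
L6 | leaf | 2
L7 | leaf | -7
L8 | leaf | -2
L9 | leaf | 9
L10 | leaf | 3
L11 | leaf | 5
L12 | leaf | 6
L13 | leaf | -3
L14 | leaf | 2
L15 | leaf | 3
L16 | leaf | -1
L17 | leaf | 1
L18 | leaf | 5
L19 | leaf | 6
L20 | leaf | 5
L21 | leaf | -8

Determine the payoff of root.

D (Mika): max(-8, -7) = -7
E (Mika): max(9, -9) = 9
F (Mika): max(-2, 2) = 2
A (Quinn): min(-7, 9, 2) = -7
G (Mika): max(-7, -2) = -2
H (Mika): max(9, 3, 5) = 9
J (Mika): max(6, -3, 2) = 6
B (Quinn): min(-2, 9, 6) = -2
K (Mika): max(3, -1, 1) = 3
L (Mika): max(5, 6) = 6
M (Mika): max(5, -8) = 5
C (Quinn): min(3, 6, 5) = 3
root (Mika): max(-7, -2, 3) = 3

3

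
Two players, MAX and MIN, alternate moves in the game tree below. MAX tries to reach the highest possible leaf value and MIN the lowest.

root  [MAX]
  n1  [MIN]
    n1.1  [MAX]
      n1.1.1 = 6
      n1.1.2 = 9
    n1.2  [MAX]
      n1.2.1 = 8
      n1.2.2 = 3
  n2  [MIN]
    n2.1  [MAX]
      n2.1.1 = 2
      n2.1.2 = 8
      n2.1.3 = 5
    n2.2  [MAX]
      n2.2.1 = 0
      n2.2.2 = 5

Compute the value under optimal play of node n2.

n2.1 (MAX): max(2, 8, 5) = 8
n2.2 (MAX): max(0, 5) = 5
n2 (MIN): min(8, 5) = 5

5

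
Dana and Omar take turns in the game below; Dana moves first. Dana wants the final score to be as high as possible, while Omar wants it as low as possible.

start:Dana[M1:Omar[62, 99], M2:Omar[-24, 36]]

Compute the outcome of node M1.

62

M1 (Omar): min(62, 99) = 62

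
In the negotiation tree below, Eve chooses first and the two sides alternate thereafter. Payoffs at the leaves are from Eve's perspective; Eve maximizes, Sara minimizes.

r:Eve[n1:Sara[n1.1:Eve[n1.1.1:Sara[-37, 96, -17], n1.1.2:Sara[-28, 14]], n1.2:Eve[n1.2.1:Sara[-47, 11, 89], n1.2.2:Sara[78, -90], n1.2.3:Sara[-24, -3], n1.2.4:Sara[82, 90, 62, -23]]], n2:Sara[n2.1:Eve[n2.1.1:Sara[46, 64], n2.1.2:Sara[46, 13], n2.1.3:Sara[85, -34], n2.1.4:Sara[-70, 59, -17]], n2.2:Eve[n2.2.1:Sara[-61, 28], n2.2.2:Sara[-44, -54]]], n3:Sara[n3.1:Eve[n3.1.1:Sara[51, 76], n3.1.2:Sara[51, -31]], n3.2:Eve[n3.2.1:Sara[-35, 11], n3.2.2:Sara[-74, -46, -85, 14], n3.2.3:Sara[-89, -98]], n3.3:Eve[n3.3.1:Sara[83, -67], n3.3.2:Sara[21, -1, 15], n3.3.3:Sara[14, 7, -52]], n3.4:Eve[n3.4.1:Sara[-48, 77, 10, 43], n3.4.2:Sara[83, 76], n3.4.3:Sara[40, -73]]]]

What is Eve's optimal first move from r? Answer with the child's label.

n1

n1.1.1 (Sara): min(-37, 96, -17) = -37
n1.1.2 (Sara): min(-28, 14) = -28
n1.1 (Eve): max(-37, -28) = -28
n1.2.1 (Sara): min(-47, 11, 89) = -47
n1.2.2 (Sara): min(78, -90) = -90
n1.2.3 (Sara): min(-24, -3) = -24
n1.2.4 (Sara): min(82, 90, 62, -23) = -23
n1.2 (Eve): max(-47, -90, -24, -23) = -23
n1 (Sara): min(-28, -23) = -28
n2.1.1 (Sara): min(46, 64) = 46
n2.1.2 (Sara): min(46, 13) = 13
n2.1.3 (Sara): min(85, -34) = -34
n2.1.4 (Sara): min(-70, 59, -17) = -70
n2.1 (Eve): max(46, 13, -34, -70) = 46
n2.2.1 (Sara): min(-61, 28) = -61
n2.2.2 (Sara): min(-44, -54) = -54
n2.2 (Eve): max(-61, -54) = -54
n2 (Sara): min(46, -54) = -54
n3.1.1 (Sara): min(51, 76) = 51
n3.1.2 (Sara): min(51, -31) = -31
n3.1 (Eve): max(51, -31) = 51
n3.2.1 (Sara): min(-35, 11) = -35
n3.2.2 (Sara): min(-74, -46, -85, 14) = -85
n3.2.3 (Sara): min(-89, -98) = -98
n3.2 (Eve): max(-35, -85, -98) = -35
n3.3.1 (Sara): min(83, -67) = -67
n3.3.2 (Sara): min(21, -1, 15) = -1
n3.3.3 (Sara): min(14, 7, -52) = -52
n3.3 (Eve): max(-67, -1, -52) = -1
n3.4.1 (Sara): min(-48, 77, 10, 43) = -48
n3.4.2 (Sara): min(83, 76) = 76
n3.4.3 (Sara): min(40, -73) = -73
n3.4 (Eve): max(-48, 76, -73) = 76
n3 (Sara): min(51, -35, -1, 76) = -35
r (Eve): max(-28, -54, -35) = -28
Eve at r wants the highest of {n1=-28, n2=-54, n3=-35}, so chooses n1.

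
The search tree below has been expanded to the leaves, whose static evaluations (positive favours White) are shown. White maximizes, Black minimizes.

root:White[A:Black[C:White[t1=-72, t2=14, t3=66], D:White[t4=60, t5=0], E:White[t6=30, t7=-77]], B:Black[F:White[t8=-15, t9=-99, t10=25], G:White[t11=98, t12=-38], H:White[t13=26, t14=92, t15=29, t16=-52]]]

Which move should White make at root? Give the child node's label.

C (White): max(-72, 14, 66) = 66
D (White): max(60, 0) = 60
E (White): max(30, -77) = 30
A (Black): min(66, 60, 30) = 30
F (White): max(-15, -99, 25) = 25
G (White): max(98, -38) = 98
H (White): max(26, 92, 29, -52) = 92
B (Black): min(25, 98, 92) = 25
root (White): max(30, 25) = 30
White at root wants the highest of {A=30, B=25}, so chooses A.

A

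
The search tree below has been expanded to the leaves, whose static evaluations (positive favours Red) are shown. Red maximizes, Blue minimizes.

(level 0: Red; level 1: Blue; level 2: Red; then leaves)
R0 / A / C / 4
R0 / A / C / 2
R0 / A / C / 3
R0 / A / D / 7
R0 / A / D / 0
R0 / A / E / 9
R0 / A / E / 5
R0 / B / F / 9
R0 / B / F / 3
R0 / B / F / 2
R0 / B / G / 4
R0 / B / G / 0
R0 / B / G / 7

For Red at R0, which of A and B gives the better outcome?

C (Red): max(4, 2, 3) = 4
D (Red): max(7, 0) = 7
E (Red): max(9, 5) = 9
A (Blue): min(4, 7, 9) = 4
F (Red): max(9, 3, 2) = 9
G (Red): max(4, 0, 7) = 7
B (Blue): min(9, 7) = 7
Red prefers the higher value; A=4, B=7. B is better since 7 > 4.

B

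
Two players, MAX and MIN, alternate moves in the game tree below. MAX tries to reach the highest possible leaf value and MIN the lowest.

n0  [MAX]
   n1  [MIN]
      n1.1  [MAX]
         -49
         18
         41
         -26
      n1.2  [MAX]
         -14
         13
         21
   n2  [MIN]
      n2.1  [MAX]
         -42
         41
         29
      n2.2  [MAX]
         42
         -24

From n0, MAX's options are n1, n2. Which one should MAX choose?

n2

n1.1 (MAX): max(-49, 18, 41, -26) = 41
n1.2 (MAX): max(-14, 13, 21) = 21
n1 (MIN): min(41, 21) = 21
n2.1 (MAX): max(-42, 41, 29) = 41
n2.2 (MAX): max(42, -24) = 42
n2 (MIN): min(41, 42) = 41
n0 (MAX): max(21, 41) = 41
MAX at n0 wants the highest of {n1=21, n2=41}, so chooses n2.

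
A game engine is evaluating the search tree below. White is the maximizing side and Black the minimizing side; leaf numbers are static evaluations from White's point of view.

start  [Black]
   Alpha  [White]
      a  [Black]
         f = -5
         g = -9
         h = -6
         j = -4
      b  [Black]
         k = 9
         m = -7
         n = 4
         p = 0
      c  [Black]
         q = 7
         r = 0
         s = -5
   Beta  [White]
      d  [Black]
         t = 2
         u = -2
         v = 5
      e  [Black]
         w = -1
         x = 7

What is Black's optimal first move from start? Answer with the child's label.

Alpha

a (Black): min(-5, -9, -6, -4) = -9
b (Black): min(9, -7, 4, 0) = -7
c (Black): min(7, 0, -5) = -5
Alpha (White): max(-9, -7, -5) = -5
d (Black): min(2, -2, 5) = -2
e (Black): min(-1, 7) = -1
Beta (White): max(-2, -1) = -1
start (Black): min(-5, -1) = -5
Black at start wants the lowest of {Alpha=-5, Beta=-1}, so chooses Alpha.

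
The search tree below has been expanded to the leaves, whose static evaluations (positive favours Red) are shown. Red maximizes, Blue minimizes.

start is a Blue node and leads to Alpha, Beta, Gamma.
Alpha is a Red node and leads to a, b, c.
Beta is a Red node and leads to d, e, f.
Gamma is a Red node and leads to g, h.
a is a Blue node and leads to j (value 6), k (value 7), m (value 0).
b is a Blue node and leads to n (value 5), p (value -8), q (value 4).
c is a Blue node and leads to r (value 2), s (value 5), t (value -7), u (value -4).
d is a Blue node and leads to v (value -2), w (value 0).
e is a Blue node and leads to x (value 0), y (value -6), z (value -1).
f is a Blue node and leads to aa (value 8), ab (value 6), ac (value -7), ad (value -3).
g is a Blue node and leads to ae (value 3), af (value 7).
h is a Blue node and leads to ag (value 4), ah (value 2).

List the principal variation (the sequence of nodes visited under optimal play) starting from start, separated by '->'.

start -> Beta -> d -> v

a (Blue): min(6, 7, 0) = 0
b (Blue): min(5, -8, 4) = -8
c (Blue): min(2, 5, -7, -4) = -7
Alpha (Red): max(0, -8, -7) = 0
d (Blue): min(-2, 0) = -2
e (Blue): min(0, -6, -1) = -6
f (Blue): min(8, 6, -7, -3) = -7
Beta (Red): max(-2, -6, -7) = -2
g (Blue): min(3, 7) = 3
h (Blue): min(4, 2) = 2
Gamma (Red): max(3, 2) = 3
start (Blue): min(0, -2, 3) = -2
At start, Blue picks Beta (lowest: -2).
At Beta, Red picks d (highest: -2).
At d, Blue picks v (lowest: -2).
Terminal value -2.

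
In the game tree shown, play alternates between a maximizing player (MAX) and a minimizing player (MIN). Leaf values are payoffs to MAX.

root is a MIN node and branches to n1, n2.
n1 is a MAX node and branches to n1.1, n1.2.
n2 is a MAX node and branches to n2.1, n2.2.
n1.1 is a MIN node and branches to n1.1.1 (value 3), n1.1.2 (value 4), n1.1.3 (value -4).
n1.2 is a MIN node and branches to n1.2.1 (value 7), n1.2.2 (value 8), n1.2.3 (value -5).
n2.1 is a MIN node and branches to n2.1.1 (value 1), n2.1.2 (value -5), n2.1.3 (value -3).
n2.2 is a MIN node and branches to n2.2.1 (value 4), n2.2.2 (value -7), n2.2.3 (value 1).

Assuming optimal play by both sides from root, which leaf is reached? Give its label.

n1.1 (MIN): min(3, 4, -4) = -4
n1.2 (MIN): min(7, 8, -5) = -5
n1 (MAX): max(-4, -5) = -4
n2.1 (MIN): min(1, -5, -3) = -5
n2.2 (MIN): min(4, -7, 1) = -7
n2 (MAX): max(-5, -7) = -5
root (MIN): min(-4, -5) = -5
At root, MIN picks n2 (lowest: -5).
At n2, MAX picks n2.1 (highest: -5).
At n2.1, MIN picks n2.1.2 (lowest: -5).
Terminal value -5.

n2.1.2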